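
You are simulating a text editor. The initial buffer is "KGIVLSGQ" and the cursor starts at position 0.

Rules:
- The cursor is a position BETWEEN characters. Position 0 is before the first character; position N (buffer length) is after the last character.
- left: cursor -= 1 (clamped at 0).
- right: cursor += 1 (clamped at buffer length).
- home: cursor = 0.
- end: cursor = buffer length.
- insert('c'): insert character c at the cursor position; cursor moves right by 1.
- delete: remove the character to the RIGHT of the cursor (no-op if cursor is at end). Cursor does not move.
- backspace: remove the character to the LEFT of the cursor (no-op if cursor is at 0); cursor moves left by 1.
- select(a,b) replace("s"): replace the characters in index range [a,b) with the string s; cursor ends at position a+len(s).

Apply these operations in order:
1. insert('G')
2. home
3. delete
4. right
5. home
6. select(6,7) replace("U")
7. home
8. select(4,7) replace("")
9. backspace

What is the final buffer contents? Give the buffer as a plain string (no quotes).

Answer: KGIQ

Derivation:
After op 1 (insert('G')): buf='GKGIVLSGQ' cursor=1
After op 2 (home): buf='GKGIVLSGQ' cursor=0
After op 3 (delete): buf='KGIVLSGQ' cursor=0
After op 4 (right): buf='KGIVLSGQ' cursor=1
After op 5 (home): buf='KGIVLSGQ' cursor=0
After op 6 (select(6,7) replace("U")): buf='KGIVLSUQ' cursor=7
After op 7 (home): buf='KGIVLSUQ' cursor=0
After op 8 (select(4,7) replace("")): buf='KGIVQ' cursor=4
After op 9 (backspace): buf='KGIQ' cursor=3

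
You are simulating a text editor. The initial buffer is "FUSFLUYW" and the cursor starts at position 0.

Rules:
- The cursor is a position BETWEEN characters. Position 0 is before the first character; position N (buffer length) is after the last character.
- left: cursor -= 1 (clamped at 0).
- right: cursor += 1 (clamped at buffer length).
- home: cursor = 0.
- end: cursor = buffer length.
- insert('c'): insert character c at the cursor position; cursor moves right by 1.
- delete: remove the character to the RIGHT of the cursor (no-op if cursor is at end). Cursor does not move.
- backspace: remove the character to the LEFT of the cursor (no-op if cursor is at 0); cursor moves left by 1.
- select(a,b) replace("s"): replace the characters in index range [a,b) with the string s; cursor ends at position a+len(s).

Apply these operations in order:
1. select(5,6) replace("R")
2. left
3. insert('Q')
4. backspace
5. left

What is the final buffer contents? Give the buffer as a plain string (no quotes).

Answer: FUSFLRYW

Derivation:
After op 1 (select(5,6) replace("R")): buf='FUSFLRYW' cursor=6
After op 2 (left): buf='FUSFLRYW' cursor=5
After op 3 (insert('Q')): buf='FUSFLQRYW' cursor=6
After op 4 (backspace): buf='FUSFLRYW' cursor=5
After op 5 (left): buf='FUSFLRYW' cursor=4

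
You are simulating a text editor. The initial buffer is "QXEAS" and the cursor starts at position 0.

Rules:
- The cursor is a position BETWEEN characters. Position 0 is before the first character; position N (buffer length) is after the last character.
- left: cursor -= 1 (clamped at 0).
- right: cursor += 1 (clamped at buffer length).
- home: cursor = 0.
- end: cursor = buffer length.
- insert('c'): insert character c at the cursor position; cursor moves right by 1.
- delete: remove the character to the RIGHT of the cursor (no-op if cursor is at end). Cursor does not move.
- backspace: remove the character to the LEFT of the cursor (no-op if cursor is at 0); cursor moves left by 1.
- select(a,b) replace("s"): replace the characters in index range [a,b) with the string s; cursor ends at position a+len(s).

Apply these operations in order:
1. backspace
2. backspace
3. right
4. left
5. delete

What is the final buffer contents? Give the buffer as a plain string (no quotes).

Answer: XEAS

Derivation:
After op 1 (backspace): buf='QXEAS' cursor=0
After op 2 (backspace): buf='QXEAS' cursor=0
After op 3 (right): buf='QXEAS' cursor=1
After op 4 (left): buf='QXEAS' cursor=0
After op 5 (delete): buf='XEAS' cursor=0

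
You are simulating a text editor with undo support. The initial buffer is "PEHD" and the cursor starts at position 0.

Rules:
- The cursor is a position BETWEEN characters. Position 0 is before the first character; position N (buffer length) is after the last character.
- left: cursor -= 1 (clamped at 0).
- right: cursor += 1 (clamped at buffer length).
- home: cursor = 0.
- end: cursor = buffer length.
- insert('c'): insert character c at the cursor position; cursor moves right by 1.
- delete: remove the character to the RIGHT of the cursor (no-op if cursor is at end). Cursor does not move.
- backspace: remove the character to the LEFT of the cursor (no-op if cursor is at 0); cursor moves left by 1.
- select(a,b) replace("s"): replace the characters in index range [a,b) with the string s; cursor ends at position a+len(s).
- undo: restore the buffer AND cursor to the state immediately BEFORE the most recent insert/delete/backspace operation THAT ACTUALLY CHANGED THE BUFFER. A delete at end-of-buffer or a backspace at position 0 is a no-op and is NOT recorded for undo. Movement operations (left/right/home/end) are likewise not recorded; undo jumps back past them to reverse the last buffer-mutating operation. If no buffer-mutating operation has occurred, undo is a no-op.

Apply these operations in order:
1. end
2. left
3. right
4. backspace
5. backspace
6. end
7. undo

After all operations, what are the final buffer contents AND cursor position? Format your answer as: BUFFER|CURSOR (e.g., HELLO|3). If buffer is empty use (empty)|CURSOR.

After op 1 (end): buf='PEHD' cursor=4
After op 2 (left): buf='PEHD' cursor=3
After op 3 (right): buf='PEHD' cursor=4
After op 4 (backspace): buf='PEH' cursor=3
After op 5 (backspace): buf='PE' cursor=2
After op 6 (end): buf='PE' cursor=2
After op 7 (undo): buf='PEH' cursor=3

Answer: PEH|3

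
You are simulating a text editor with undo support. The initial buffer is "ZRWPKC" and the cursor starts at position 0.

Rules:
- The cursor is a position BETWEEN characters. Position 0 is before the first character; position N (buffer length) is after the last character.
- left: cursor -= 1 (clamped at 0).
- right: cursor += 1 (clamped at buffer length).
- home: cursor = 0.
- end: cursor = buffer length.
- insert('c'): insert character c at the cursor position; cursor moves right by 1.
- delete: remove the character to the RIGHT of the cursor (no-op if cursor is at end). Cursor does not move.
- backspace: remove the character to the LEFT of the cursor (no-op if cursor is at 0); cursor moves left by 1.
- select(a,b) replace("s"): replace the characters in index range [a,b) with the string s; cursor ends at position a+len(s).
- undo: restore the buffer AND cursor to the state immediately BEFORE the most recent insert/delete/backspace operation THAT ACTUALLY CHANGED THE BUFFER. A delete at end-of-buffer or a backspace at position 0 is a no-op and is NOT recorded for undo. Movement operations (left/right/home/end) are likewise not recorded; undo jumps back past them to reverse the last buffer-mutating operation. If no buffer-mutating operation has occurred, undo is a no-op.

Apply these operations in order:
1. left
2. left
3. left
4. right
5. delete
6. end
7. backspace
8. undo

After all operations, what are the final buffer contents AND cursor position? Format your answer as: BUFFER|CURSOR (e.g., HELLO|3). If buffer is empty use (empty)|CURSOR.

After op 1 (left): buf='ZRWPKC' cursor=0
After op 2 (left): buf='ZRWPKC' cursor=0
After op 3 (left): buf='ZRWPKC' cursor=0
After op 4 (right): buf='ZRWPKC' cursor=1
After op 5 (delete): buf='ZWPKC' cursor=1
After op 6 (end): buf='ZWPKC' cursor=5
After op 7 (backspace): buf='ZWPK' cursor=4
After op 8 (undo): buf='ZWPKC' cursor=5

Answer: ZWPKC|5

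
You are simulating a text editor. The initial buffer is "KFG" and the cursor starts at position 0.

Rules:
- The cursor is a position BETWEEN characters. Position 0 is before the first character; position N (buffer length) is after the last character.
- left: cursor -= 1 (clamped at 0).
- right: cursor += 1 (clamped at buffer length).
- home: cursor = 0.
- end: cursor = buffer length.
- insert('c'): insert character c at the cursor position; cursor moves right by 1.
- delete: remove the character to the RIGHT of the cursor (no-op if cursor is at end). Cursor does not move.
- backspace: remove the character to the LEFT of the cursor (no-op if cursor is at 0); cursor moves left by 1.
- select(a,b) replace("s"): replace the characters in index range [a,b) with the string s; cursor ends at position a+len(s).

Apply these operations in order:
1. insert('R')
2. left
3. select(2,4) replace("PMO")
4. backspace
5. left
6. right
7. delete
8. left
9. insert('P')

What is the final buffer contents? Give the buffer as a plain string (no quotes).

Answer: RKPPM

Derivation:
After op 1 (insert('R')): buf='RKFG' cursor=1
After op 2 (left): buf='RKFG' cursor=0
After op 3 (select(2,4) replace("PMO")): buf='RKPMO' cursor=5
After op 4 (backspace): buf='RKPM' cursor=4
After op 5 (left): buf='RKPM' cursor=3
After op 6 (right): buf='RKPM' cursor=4
After op 7 (delete): buf='RKPM' cursor=4
After op 8 (left): buf='RKPM' cursor=3
After op 9 (insert('P')): buf='RKPPM' cursor=4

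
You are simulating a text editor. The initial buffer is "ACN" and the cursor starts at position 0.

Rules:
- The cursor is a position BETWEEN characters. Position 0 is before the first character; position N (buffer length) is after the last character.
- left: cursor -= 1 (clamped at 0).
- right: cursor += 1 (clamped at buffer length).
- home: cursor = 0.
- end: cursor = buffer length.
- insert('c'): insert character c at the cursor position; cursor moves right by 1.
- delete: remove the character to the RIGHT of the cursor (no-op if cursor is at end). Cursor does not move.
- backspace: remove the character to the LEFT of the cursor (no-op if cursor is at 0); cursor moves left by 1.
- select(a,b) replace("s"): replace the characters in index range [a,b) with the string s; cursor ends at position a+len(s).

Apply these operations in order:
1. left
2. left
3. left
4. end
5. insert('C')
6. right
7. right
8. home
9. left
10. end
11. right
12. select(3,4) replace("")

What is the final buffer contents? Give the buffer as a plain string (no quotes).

Answer: ACN

Derivation:
After op 1 (left): buf='ACN' cursor=0
After op 2 (left): buf='ACN' cursor=0
After op 3 (left): buf='ACN' cursor=0
After op 4 (end): buf='ACN' cursor=3
After op 5 (insert('C')): buf='ACNC' cursor=4
After op 6 (right): buf='ACNC' cursor=4
After op 7 (right): buf='ACNC' cursor=4
After op 8 (home): buf='ACNC' cursor=0
After op 9 (left): buf='ACNC' cursor=0
After op 10 (end): buf='ACNC' cursor=4
After op 11 (right): buf='ACNC' cursor=4
After op 12 (select(3,4) replace("")): buf='ACN' cursor=3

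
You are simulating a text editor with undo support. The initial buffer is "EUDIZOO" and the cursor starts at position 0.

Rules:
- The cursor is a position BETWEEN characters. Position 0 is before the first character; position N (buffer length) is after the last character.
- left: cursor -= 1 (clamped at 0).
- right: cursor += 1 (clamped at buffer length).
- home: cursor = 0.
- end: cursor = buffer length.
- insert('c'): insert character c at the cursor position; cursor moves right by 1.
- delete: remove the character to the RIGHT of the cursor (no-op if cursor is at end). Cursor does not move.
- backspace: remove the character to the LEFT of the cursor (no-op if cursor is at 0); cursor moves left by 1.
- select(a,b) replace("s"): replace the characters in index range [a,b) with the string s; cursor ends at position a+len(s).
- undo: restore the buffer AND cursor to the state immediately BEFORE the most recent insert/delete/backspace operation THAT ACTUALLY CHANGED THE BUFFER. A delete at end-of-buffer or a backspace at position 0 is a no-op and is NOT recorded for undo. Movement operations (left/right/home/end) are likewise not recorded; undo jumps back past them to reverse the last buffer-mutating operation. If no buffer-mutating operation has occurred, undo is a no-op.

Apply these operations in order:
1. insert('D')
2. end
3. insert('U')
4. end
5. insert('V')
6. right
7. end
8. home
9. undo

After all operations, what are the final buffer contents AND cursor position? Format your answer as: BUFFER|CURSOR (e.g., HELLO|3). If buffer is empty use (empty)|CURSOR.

Answer: DEUDIZOOU|9

Derivation:
After op 1 (insert('D')): buf='DEUDIZOO' cursor=1
After op 2 (end): buf='DEUDIZOO' cursor=8
After op 3 (insert('U')): buf='DEUDIZOOU' cursor=9
After op 4 (end): buf='DEUDIZOOU' cursor=9
After op 5 (insert('V')): buf='DEUDIZOOUV' cursor=10
After op 6 (right): buf='DEUDIZOOUV' cursor=10
After op 7 (end): buf='DEUDIZOOUV' cursor=10
After op 8 (home): buf='DEUDIZOOUV' cursor=0
After op 9 (undo): buf='DEUDIZOOU' cursor=9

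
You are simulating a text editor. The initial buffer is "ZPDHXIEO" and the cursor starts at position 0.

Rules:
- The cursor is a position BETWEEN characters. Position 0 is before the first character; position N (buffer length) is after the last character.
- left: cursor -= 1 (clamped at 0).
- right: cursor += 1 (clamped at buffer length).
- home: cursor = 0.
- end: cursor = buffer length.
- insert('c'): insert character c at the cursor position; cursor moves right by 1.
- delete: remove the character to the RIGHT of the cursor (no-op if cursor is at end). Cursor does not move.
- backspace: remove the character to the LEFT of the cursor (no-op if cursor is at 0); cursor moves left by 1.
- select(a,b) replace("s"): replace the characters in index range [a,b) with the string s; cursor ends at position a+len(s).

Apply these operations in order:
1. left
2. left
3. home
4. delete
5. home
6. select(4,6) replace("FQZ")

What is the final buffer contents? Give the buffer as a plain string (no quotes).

Answer: PDHXFQZO

Derivation:
After op 1 (left): buf='ZPDHXIEO' cursor=0
After op 2 (left): buf='ZPDHXIEO' cursor=0
After op 3 (home): buf='ZPDHXIEO' cursor=0
After op 4 (delete): buf='PDHXIEO' cursor=0
After op 5 (home): buf='PDHXIEO' cursor=0
After op 6 (select(4,6) replace("FQZ")): buf='PDHXFQZO' cursor=7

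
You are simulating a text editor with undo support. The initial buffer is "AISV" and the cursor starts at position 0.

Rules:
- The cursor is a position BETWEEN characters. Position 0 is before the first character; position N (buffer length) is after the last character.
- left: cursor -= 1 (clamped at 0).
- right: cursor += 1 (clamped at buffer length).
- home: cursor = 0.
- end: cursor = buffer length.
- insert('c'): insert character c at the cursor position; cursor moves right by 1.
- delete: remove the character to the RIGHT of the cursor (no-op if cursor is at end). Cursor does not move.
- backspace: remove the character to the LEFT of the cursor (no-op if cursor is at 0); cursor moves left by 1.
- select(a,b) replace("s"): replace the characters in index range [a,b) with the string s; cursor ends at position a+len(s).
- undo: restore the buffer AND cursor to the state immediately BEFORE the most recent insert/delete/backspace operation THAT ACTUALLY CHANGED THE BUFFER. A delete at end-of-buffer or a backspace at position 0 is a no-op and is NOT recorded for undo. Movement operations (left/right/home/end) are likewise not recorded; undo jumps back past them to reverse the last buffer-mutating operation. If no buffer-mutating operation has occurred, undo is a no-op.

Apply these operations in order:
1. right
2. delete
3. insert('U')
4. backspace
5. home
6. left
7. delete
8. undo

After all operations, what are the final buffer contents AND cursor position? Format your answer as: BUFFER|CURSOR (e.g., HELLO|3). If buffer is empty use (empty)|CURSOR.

After op 1 (right): buf='AISV' cursor=1
After op 2 (delete): buf='ASV' cursor=1
After op 3 (insert('U')): buf='AUSV' cursor=2
After op 4 (backspace): buf='ASV' cursor=1
After op 5 (home): buf='ASV' cursor=0
After op 6 (left): buf='ASV' cursor=0
After op 7 (delete): buf='SV' cursor=0
After op 8 (undo): buf='ASV' cursor=0

Answer: ASV|0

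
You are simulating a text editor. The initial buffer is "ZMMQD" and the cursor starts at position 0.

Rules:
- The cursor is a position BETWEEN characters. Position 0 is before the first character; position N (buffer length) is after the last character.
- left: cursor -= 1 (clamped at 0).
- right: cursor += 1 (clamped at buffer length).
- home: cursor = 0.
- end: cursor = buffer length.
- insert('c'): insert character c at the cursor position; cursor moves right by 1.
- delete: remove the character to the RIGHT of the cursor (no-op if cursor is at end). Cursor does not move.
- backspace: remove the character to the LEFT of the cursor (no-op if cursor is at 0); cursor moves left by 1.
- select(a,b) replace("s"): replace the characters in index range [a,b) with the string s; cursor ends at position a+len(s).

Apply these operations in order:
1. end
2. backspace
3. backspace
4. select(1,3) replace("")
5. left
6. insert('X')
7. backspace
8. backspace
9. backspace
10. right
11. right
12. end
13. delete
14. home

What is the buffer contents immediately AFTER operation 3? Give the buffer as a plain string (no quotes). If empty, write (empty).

After op 1 (end): buf='ZMMQD' cursor=5
After op 2 (backspace): buf='ZMMQ' cursor=4
After op 3 (backspace): buf='ZMM' cursor=3

Answer: ZMM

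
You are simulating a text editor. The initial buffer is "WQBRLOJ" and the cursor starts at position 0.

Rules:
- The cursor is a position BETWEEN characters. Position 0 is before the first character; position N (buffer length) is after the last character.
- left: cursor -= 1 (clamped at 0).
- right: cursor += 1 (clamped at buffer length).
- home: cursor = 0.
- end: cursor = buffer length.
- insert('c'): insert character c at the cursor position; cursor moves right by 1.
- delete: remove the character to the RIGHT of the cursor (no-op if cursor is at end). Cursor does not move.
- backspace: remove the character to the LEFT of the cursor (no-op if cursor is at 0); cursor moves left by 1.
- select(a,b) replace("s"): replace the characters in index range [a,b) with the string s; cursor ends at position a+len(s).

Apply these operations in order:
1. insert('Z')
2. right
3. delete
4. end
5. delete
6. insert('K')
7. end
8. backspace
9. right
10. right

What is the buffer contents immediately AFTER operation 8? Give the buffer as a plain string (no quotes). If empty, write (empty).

Answer: ZWBRLOJ

Derivation:
After op 1 (insert('Z')): buf='ZWQBRLOJ' cursor=1
After op 2 (right): buf='ZWQBRLOJ' cursor=2
After op 3 (delete): buf='ZWBRLOJ' cursor=2
After op 4 (end): buf='ZWBRLOJ' cursor=7
After op 5 (delete): buf='ZWBRLOJ' cursor=7
After op 6 (insert('K')): buf='ZWBRLOJK' cursor=8
After op 7 (end): buf='ZWBRLOJK' cursor=8
After op 8 (backspace): buf='ZWBRLOJ' cursor=7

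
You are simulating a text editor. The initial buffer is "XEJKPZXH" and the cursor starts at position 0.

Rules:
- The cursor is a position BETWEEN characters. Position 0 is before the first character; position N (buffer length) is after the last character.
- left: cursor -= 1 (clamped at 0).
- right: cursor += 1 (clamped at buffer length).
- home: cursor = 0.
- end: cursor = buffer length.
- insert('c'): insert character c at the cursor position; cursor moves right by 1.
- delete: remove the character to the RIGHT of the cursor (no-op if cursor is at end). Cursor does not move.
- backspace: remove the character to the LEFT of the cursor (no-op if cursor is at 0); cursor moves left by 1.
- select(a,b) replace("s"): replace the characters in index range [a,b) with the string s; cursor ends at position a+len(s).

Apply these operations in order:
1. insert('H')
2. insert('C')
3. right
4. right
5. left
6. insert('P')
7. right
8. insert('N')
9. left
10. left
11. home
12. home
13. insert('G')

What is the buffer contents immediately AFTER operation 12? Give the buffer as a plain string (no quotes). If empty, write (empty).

Answer: HCXPENJKPZXH

Derivation:
After op 1 (insert('H')): buf='HXEJKPZXH' cursor=1
After op 2 (insert('C')): buf='HCXEJKPZXH' cursor=2
After op 3 (right): buf='HCXEJKPZXH' cursor=3
After op 4 (right): buf='HCXEJKPZXH' cursor=4
After op 5 (left): buf='HCXEJKPZXH' cursor=3
After op 6 (insert('P')): buf='HCXPEJKPZXH' cursor=4
After op 7 (right): buf='HCXPEJKPZXH' cursor=5
After op 8 (insert('N')): buf='HCXPENJKPZXH' cursor=6
After op 9 (left): buf='HCXPENJKPZXH' cursor=5
After op 10 (left): buf='HCXPENJKPZXH' cursor=4
After op 11 (home): buf='HCXPENJKPZXH' cursor=0
After op 12 (home): buf='HCXPENJKPZXH' cursor=0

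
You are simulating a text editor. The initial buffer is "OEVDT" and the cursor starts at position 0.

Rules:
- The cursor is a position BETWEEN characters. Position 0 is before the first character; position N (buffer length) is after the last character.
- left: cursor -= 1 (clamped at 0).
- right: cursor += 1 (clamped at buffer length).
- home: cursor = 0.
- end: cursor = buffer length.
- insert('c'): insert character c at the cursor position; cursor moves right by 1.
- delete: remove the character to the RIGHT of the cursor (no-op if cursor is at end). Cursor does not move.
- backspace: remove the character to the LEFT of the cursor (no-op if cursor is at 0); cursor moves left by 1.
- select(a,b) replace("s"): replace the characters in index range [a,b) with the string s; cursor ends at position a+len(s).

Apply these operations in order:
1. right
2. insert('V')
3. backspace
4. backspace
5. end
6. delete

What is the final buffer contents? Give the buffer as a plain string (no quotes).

After op 1 (right): buf='OEVDT' cursor=1
After op 2 (insert('V')): buf='OVEVDT' cursor=2
After op 3 (backspace): buf='OEVDT' cursor=1
After op 4 (backspace): buf='EVDT' cursor=0
After op 5 (end): buf='EVDT' cursor=4
After op 6 (delete): buf='EVDT' cursor=4

Answer: EVDT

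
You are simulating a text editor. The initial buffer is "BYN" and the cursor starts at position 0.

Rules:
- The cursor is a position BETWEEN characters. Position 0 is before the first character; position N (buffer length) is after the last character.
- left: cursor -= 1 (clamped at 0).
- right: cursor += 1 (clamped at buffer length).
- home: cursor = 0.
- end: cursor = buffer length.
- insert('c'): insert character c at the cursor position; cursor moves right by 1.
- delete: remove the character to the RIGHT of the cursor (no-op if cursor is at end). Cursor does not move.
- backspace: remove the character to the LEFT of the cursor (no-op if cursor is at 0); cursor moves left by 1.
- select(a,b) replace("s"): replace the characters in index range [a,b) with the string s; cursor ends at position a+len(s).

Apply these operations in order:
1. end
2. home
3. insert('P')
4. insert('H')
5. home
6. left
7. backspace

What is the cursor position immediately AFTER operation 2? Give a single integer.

After op 1 (end): buf='BYN' cursor=3
After op 2 (home): buf='BYN' cursor=0

Answer: 0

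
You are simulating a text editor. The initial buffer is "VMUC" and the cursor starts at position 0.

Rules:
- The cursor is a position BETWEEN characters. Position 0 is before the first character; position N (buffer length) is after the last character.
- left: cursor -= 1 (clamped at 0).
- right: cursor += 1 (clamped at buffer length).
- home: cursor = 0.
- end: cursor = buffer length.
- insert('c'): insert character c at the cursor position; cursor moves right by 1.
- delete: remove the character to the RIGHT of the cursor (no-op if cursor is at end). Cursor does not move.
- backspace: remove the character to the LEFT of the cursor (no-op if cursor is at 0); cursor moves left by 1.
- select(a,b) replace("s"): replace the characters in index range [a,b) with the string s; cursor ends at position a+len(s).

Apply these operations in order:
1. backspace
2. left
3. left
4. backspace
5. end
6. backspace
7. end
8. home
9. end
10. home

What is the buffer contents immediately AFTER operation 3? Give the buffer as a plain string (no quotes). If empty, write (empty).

Answer: VMUC

Derivation:
After op 1 (backspace): buf='VMUC' cursor=0
After op 2 (left): buf='VMUC' cursor=0
After op 3 (left): buf='VMUC' cursor=0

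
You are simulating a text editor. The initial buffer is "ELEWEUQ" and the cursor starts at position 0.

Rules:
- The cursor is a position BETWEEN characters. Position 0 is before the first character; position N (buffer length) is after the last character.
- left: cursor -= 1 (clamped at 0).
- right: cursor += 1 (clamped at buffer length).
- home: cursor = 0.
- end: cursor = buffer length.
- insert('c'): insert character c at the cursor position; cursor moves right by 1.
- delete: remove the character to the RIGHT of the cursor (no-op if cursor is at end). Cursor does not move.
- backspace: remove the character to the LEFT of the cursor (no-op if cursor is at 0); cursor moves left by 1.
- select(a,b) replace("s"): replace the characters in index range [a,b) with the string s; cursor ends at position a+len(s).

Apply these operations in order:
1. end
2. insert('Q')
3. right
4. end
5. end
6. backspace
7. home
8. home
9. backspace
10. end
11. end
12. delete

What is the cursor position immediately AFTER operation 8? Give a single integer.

Answer: 0

Derivation:
After op 1 (end): buf='ELEWEUQ' cursor=7
After op 2 (insert('Q')): buf='ELEWEUQQ' cursor=8
After op 3 (right): buf='ELEWEUQQ' cursor=8
After op 4 (end): buf='ELEWEUQQ' cursor=8
After op 5 (end): buf='ELEWEUQQ' cursor=8
After op 6 (backspace): buf='ELEWEUQ' cursor=7
After op 7 (home): buf='ELEWEUQ' cursor=0
After op 8 (home): buf='ELEWEUQ' cursor=0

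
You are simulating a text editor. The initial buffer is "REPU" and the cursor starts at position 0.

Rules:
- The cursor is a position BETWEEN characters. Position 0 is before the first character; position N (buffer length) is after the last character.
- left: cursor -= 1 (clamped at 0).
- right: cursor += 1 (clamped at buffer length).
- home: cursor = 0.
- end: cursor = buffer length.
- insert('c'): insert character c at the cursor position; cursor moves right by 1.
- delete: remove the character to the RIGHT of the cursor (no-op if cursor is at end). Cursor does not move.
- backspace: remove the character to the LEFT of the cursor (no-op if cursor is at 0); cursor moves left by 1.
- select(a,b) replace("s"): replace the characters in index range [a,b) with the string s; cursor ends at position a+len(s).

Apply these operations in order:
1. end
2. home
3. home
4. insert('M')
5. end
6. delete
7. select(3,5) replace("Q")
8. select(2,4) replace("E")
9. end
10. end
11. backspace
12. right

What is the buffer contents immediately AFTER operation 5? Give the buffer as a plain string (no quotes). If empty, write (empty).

Answer: MREPU

Derivation:
After op 1 (end): buf='REPU' cursor=4
After op 2 (home): buf='REPU' cursor=0
After op 3 (home): buf='REPU' cursor=0
After op 4 (insert('M')): buf='MREPU' cursor=1
After op 5 (end): buf='MREPU' cursor=5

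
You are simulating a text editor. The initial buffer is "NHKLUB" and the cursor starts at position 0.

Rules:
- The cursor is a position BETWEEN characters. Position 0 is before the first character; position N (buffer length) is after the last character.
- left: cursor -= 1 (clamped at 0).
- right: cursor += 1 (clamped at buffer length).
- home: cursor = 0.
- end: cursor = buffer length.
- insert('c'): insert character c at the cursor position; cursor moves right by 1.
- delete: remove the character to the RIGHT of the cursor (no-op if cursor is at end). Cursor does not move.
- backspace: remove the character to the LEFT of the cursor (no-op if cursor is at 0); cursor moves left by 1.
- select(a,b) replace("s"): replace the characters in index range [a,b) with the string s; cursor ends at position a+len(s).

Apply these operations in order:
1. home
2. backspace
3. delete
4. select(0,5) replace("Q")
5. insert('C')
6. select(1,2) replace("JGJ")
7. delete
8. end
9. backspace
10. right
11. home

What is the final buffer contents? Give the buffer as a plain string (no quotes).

After op 1 (home): buf='NHKLUB' cursor=0
After op 2 (backspace): buf='NHKLUB' cursor=0
After op 3 (delete): buf='HKLUB' cursor=0
After op 4 (select(0,5) replace("Q")): buf='Q' cursor=1
After op 5 (insert('C')): buf='QC' cursor=2
After op 6 (select(1,2) replace("JGJ")): buf='QJGJ' cursor=4
After op 7 (delete): buf='QJGJ' cursor=4
After op 8 (end): buf='QJGJ' cursor=4
After op 9 (backspace): buf='QJG' cursor=3
After op 10 (right): buf='QJG' cursor=3
After op 11 (home): buf='QJG' cursor=0

Answer: QJG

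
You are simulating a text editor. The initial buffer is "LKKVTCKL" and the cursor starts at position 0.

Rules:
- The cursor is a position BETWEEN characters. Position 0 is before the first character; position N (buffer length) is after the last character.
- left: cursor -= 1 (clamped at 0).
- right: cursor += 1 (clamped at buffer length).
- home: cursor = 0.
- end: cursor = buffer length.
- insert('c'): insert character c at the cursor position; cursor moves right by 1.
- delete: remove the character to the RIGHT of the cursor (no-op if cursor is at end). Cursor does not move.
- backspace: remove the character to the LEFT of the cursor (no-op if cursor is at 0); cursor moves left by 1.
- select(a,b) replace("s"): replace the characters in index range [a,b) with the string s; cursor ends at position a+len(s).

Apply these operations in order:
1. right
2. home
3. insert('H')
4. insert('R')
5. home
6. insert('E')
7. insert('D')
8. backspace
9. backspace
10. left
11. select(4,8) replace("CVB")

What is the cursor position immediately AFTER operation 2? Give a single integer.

Answer: 0

Derivation:
After op 1 (right): buf='LKKVTCKL' cursor=1
After op 2 (home): buf='LKKVTCKL' cursor=0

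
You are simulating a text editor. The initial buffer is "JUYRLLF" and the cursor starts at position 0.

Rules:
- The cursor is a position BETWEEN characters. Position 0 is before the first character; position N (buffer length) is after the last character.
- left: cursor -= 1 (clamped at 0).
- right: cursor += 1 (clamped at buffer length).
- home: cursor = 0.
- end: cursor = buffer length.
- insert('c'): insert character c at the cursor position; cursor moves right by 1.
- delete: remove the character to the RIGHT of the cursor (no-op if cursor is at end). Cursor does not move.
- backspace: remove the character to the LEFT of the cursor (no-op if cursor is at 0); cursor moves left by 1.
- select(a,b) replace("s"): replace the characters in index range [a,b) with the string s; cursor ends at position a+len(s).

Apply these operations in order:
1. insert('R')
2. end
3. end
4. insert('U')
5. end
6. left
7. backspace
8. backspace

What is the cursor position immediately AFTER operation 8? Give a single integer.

Answer: 6

Derivation:
After op 1 (insert('R')): buf='RJUYRLLF' cursor=1
After op 2 (end): buf='RJUYRLLF' cursor=8
After op 3 (end): buf='RJUYRLLF' cursor=8
After op 4 (insert('U')): buf='RJUYRLLFU' cursor=9
After op 5 (end): buf='RJUYRLLFU' cursor=9
After op 6 (left): buf='RJUYRLLFU' cursor=8
After op 7 (backspace): buf='RJUYRLLU' cursor=7
After op 8 (backspace): buf='RJUYRLU' cursor=6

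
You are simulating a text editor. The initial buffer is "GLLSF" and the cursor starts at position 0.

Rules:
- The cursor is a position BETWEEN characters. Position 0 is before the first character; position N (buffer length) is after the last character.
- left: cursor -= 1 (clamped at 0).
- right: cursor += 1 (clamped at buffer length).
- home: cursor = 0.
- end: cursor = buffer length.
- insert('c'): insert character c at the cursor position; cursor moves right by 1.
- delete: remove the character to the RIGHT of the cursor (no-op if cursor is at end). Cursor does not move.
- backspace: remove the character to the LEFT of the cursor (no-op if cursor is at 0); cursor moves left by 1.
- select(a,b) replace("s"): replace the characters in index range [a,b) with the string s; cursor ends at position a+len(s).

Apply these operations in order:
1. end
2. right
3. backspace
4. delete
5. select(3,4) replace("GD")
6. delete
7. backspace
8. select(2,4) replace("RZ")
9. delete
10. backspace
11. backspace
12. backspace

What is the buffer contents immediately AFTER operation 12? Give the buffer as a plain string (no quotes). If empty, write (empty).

Answer: G

Derivation:
After op 1 (end): buf='GLLSF' cursor=5
After op 2 (right): buf='GLLSF' cursor=5
After op 3 (backspace): buf='GLLS' cursor=4
After op 4 (delete): buf='GLLS' cursor=4
After op 5 (select(3,4) replace("GD")): buf='GLLGD' cursor=5
After op 6 (delete): buf='GLLGD' cursor=5
After op 7 (backspace): buf='GLLG' cursor=4
After op 8 (select(2,4) replace("RZ")): buf='GLRZ' cursor=4
After op 9 (delete): buf='GLRZ' cursor=4
After op 10 (backspace): buf='GLR' cursor=3
After op 11 (backspace): buf='GL' cursor=2
After op 12 (backspace): buf='G' cursor=1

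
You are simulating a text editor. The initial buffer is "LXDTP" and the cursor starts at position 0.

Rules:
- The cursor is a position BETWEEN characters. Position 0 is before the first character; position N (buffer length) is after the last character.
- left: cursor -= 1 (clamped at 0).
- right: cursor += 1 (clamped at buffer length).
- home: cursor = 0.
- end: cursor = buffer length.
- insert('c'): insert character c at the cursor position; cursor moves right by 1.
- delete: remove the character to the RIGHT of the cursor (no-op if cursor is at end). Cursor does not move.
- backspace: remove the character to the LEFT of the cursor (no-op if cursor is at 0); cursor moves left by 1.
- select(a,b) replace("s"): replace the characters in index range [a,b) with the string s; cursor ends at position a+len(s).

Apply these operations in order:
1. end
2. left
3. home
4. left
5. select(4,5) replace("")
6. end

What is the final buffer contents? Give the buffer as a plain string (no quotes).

After op 1 (end): buf='LXDTP' cursor=5
After op 2 (left): buf='LXDTP' cursor=4
After op 3 (home): buf='LXDTP' cursor=0
After op 4 (left): buf='LXDTP' cursor=0
After op 5 (select(4,5) replace("")): buf='LXDT' cursor=4
After op 6 (end): buf='LXDT' cursor=4

Answer: LXDT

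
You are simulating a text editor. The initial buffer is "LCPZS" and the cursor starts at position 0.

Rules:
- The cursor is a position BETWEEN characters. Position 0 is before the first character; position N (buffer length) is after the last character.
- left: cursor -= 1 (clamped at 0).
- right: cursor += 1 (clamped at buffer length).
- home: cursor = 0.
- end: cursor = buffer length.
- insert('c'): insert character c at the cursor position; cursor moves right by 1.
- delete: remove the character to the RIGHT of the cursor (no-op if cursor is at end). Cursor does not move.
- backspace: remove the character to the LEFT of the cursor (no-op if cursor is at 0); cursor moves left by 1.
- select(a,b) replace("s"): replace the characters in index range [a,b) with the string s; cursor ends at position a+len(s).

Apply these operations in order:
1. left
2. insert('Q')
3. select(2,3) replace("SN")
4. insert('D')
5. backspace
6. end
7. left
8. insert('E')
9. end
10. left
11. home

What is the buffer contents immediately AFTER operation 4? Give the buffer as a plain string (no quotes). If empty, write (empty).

Answer: QLSNDPZS

Derivation:
After op 1 (left): buf='LCPZS' cursor=0
After op 2 (insert('Q')): buf='QLCPZS' cursor=1
After op 3 (select(2,3) replace("SN")): buf='QLSNPZS' cursor=4
After op 4 (insert('D')): buf='QLSNDPZS' cursor=5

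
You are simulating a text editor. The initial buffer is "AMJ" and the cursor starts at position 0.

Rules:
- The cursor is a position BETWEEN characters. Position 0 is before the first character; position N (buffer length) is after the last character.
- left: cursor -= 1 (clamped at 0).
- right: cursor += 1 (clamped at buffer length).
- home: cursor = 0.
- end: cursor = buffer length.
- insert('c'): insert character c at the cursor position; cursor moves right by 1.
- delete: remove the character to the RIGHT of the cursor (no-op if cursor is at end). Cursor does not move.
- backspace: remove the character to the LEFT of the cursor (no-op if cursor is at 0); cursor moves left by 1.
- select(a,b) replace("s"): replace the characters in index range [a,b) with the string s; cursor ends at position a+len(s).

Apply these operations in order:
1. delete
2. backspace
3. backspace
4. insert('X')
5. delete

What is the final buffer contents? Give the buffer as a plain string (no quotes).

Answer: XJ

Derivation:
After op 1 (delete): buf='MJ' cursor=0
After op 2 (backspace): buf='MJ' cursor=0
After op 3 (backspace): buf='MJ' cursor=0
After op 4 (insert('X')): buf='XMJ' cursor=1
After op 5 (delete): buf='XJ' cursor=1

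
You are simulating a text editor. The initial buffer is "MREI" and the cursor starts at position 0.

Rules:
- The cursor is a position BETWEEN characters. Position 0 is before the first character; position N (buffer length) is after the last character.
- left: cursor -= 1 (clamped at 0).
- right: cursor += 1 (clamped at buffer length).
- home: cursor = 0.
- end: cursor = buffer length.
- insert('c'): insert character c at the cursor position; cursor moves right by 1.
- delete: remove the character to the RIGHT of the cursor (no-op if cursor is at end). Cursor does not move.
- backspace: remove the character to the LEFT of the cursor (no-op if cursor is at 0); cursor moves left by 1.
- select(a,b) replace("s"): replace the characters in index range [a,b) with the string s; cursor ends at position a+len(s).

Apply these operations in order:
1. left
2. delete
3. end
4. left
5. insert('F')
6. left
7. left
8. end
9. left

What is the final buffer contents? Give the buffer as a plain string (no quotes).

Answer: REFI

Derivation:
After op 1 (left): buf='MREI' cursor=0
After op 2 (delete): buf='REI' cursor=0
After op 3 (end): buf='REI' cursor=3
After op 4 (left): buf='REI' cursor=2
After op 5 (insert('F')): buf='REFI' cursor=3
After op 6 (left): buf='REFI' cursor=2
After op 7 (left): buf='REFI' cursor=1
After op 8 (end): buf='REFI' cursor=4
After op 9 (left): buf='REFI' cursor=3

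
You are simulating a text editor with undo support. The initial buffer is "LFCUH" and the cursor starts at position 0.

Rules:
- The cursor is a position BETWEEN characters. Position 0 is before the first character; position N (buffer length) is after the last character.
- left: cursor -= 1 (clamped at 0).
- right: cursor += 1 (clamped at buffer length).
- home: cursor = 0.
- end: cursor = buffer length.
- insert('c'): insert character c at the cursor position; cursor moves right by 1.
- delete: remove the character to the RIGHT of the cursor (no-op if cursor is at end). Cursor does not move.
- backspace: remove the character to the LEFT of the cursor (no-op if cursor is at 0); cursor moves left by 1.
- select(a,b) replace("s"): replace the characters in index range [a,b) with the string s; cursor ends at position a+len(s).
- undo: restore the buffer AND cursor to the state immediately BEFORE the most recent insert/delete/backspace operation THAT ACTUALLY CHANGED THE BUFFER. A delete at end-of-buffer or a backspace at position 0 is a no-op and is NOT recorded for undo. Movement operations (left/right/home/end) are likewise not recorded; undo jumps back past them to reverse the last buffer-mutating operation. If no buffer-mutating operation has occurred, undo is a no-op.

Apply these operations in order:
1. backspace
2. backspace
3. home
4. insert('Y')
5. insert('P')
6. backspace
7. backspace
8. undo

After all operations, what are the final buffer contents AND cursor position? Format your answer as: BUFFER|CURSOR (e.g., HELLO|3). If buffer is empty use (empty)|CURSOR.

Answer: YLFCUH|1

Derivation:
After op 1 (backspace): buf='LFCUH' cursor=0
After op 2 (backspace): buf='LFCUH' cursor=0
After op 3 (home): buf='LFCUH' cursor=0
After op 4 (insert('Y')): buf='YLFCUH' cursor=1
After op 5 (insert('P')): buf='YPLFCUH' cursor=2
After op 6 (backspace): buf='YLFCUH' cursor=1
After op 7 (backspace): buf='LFCUH' cursor=0
After op 8 (undo): buf='YLFCUH' cursor=1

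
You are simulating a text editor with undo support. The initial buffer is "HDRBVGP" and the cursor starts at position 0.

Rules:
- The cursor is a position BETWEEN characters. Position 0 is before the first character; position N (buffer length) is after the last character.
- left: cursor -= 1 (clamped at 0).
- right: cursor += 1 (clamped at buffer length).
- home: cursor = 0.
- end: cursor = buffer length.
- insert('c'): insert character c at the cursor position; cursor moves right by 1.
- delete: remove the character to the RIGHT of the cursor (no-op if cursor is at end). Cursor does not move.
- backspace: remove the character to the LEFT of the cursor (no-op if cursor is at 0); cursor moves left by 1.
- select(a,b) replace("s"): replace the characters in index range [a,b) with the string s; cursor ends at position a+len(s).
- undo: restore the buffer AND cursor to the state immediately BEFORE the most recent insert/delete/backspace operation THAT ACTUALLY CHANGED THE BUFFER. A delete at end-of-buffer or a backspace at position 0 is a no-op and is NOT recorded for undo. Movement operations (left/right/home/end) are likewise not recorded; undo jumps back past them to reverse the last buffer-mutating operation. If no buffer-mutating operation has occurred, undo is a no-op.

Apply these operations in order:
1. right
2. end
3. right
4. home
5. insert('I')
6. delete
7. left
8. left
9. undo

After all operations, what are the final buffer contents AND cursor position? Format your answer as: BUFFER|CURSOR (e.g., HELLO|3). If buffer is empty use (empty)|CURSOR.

After op 1 (right): buf='HDRBVGP' cursor=1
After op 2 (end): buf='HDRBVGP' cursor=7
After op 3 (right): buf='HDRBVGP' cursor=7
After op 4 (home): buf='HDRBVGP' cursor=0
After op 5 (insert('I')): buf='IHDRBVGP' cursor=1
After op 6 (delete): buf='IDRBVGP' cursor=1
After op 7 (left): buf='IDRBVGP' cursor=0
After op 8 (left): buf='IDRBVGP' cursor=0
After op 9 (undo): buf='IHDRBVGP' cursor=1

Answer: IHDRBVGP|1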